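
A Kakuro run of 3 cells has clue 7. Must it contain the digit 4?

The only way to make 7 from 3 distinct digits is {1,2,4}, which contains 4.

Yes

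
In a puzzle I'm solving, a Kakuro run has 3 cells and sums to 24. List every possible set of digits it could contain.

{7,8,9}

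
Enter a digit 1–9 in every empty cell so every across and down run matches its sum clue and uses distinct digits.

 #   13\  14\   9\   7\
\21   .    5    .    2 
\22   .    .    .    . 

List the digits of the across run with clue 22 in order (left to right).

7 9 1 5

R2C2 = 14 − 5 = 9 completes the 14 down.
R2C4 = 7 − 2 = 5 completes the 7 down.
No cell is forced outright now. R2C1 can only be 6 or 7 (the digits allowed by both its 22 across and its 13 down). If R2C1 = 6: then R1C1 would have to be in {6,8} for the 21 across but in {7} for the 13 down — contradiction. So R2C1 = 7.
R1C1 = 13 − 7 = 6 completes the 13 down.
R1C3 = 21 − 13 = 8 completes the 21 across.
R2C3 = 22 − 21 = 1 completes the 22 across.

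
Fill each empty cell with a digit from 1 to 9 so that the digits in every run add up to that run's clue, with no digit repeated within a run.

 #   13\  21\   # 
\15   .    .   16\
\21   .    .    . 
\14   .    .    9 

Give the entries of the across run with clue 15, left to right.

16 in 2 cells must be {7,9}.
R2C3 = 16 − 9 = 7 completes the 16 down.
R3C2 = 4: the only remaining digit allowed by both the 14 across and the 21 down.
R3C1 = 14 − 13 = 1 completes the 14 across.
Nothing is forced directly, so branch on R1C2, whose candidates are 8 or 9. If R1C2 = 9: then R1C1 would have to be in {6} for the 15 across but in {3,4,5,7,8,9} for the 13 down — contradiction. So R1C2 = 8.
R1C1 = 15 − 8 = 7 completes the 15 across.
R2C1 = 13 − 8 = 5 completes the 13 down.
R2C2 = 21 − 12 = 9 completes the 21 across.

7 8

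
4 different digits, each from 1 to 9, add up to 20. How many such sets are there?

12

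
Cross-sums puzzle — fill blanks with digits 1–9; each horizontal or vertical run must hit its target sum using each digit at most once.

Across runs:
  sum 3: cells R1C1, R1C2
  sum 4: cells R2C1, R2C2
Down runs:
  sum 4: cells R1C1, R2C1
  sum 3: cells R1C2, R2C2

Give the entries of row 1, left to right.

1, 2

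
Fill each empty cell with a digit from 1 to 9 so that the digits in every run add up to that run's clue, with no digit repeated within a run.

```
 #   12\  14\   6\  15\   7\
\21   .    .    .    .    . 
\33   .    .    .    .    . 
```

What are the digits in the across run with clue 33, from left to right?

8, 9, 5, 7, 4

Nothing is forced directly, so branch on R2C3, whose candidates are 4 or 5. If R2C3 = 4: that forces R1C3 = 2, R2C5 = 5, after which R1C5 would have to be in {1,3,4,5,6,7,8,9} for the 21 across but in {2} for the 7 down — contradiction. So R2C3 = 5.
R1C3 = 6 − 5 = 1 completes the 6 down.
Given what's placed, R2C5 must be 4 to fit the 33 across and 7 down.
R1C5 = 7 − 4 = 3 completes the 7 down.
No cell is forced outright now. R2C1 can only be 7 or 8 or 9 (the digits allowed by both its 33 across and its 12 down). If R2C1 = 7: that forces R1C1 = 5, R1C2 = 8, after which R1C4 would have to be in {4} for the 21 across but in {6,7,8,9} for the 15 down — contradiction. If R2C1 = 9: then R1C1 would have to be in {2,4,5,6,7,8,9} for the 21 across but in {3} for the 12 down — contradiction. So R2C1 = 8.
R1C1 = 12 − 8 = 4 completes the 12 down.
Given what's placed, R2C2 must be 9 to fit the 33 across and 14 down.
R2C4 = 33 − 26 = 7 completes the 33 across.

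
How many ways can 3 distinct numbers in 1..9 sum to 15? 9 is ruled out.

3 distinct digits from 1–9 sum between 6 and 24.
Dropping sets that contain 9.
Enumerating: {1,6,8}, {2,5,8}, {2,6,7}, {3,4,8}, {3,5,7}, {4,5,6}.

6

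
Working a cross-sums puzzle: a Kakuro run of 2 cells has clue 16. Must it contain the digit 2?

No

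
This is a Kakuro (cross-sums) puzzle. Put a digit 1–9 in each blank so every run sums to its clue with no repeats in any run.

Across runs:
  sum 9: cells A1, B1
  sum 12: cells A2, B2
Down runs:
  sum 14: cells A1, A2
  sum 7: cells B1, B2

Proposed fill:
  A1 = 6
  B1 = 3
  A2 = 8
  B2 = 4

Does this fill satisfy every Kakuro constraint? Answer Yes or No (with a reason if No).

Across: 6+3=9; 8+4=12. Down: 6+8=14; 3+4=7. No digit repeats within any run.

Yes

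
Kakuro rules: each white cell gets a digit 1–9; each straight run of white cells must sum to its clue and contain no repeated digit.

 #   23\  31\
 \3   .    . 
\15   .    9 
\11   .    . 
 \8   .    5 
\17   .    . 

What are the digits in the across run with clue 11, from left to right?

3 in 2 cells must be {1,2}; 17 in 2 cells must be {8,9}.
Given what's placed, R1C2 must be 2 to fit the 3 across and 31 down.
R2C1 = 15 − 9 = 6 completes the 15 across.
R4C1 = 8 − 5 = 3 completes the 8 across.
Given what's placed, R5C2 must be 8 to fit the 17 across and 31 down.
R1C1 = 3 − 2 = 1 completes the 3 across.
R3C2 = 31 − 24 = 7 completes the 31 down.
R5C1 = 17 − 8 = 9 completes the 17 across.
R3C1 = 11 − 7 = 4 completes the 11 across.

4, 7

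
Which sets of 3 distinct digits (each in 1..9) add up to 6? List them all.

{1,2,3}

3 distinct digits from 1–9 sum between 6 and 24.
Only one set works: {1,2,3}.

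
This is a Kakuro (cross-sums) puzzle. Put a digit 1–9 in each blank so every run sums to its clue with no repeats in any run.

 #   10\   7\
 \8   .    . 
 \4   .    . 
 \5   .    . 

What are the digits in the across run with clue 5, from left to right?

1 4

4 in 2 cells must be {1,3}; 7 in 3 cells must be {1,2,4}.
The 4 across and the 7 down share only 1, so R2C2 = 1.
Given what's placed, R1C2 must be 2 to fit the 8 across and 7 down.
R2C1 = 4 − 1 = 3 completes the 4 across.
R3C2 = 7 − 3 = 4 completes the 7 down.
R1C1 = 8 − 2 = 6 completes the 8 across.
R3C1 = 5 − 4 = 1 completes the 5 across.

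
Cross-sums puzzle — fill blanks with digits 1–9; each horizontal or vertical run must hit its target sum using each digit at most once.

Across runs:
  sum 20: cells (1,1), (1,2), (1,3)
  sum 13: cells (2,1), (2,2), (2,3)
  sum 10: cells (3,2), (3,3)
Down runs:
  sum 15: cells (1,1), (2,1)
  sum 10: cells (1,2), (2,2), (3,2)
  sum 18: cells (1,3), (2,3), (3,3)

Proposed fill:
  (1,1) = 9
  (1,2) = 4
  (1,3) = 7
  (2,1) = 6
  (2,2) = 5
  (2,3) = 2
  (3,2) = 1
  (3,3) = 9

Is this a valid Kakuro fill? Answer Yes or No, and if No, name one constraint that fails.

Across: 9+4+7=20; 6+5+2=13; 1+9=10. Down: 9+6=15; 4+5+1=10; 7+2+9=18. No digit repeats within any run.

Yes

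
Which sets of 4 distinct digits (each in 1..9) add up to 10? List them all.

{1,2,3,4}

4 distinct digits from 1–9 sum between 10 and 30.
Only one set works: {1,2,3,4}.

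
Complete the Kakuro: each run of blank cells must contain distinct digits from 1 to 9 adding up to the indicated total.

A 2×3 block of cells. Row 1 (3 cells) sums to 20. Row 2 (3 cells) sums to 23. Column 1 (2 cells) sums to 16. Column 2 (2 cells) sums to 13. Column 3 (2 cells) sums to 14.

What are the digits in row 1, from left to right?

7 5 8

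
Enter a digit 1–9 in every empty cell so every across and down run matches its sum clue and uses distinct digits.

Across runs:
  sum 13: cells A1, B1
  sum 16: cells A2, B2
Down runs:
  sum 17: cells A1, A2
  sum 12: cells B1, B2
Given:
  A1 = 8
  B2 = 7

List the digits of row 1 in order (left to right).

8, 5

16 in 2 cells must be {7,9}; 17 in 2 cells must be {8,9}.
B1 = 13 − 8 = 5 completes the 13 across.
A2 = 16 − 7 = 9 completes the 16 across.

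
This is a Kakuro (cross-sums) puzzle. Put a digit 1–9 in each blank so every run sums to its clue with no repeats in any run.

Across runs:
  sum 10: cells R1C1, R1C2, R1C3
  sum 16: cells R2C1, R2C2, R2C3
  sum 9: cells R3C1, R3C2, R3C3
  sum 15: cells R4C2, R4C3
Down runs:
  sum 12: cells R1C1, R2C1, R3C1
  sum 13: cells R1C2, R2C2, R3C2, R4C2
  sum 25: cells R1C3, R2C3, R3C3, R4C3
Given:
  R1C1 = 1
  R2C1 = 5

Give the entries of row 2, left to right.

5, 2, 9

R3C1 = 12 − 6 = 6 completes the 12 down.
No cell is forced outright now. R3C2 can only be 1 or 2 (the digits allowed by both its 9 across and its 13 down). If R3C2 = 2: that forces R3C3 = 1, R1C3 = 7, after which R1C2 would have to be in {2} for the 10 across but in {1,3,4,6,7} for the 13 down — contradiction. So R3C2 = 1.
R3C3 = 9 − 7 = 2 completes the 9 across.
R1C3 = 6: the only remaining digit allowed by both the 10 across and the 25 down.
R1C2 = 10 − 7 = 3 completes the 10 across.
R4C2 = 7: the only remaining digit allowed by both the 15 across and the 13 down.
R4C3 = 15 − 7 = 8 completes the 15 across.
R2C2 = 13 − 11 = 2 completes the 13 down.
R2C3 = 16 − 7 = 9 completes the 16 across.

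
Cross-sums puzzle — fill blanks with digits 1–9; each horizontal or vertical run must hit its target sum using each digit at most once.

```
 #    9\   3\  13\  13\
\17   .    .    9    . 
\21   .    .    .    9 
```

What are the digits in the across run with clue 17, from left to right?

3 1 9 4

3 in 2 cells must be {1,2}.
R1C4 = 13 − 9 = 4 completes the 13 down.
R2C3 = 13 − 9 = 4 completes the 13 down.
R1C2 = 1: the only remaining digit allowed by both the 17 across and the 3 down.
R2C2 = 3 − 1 = 2 completes the 3 down.
R1C1 = 17 − 14 = 3 completes the 17 across.
R2C1 = 21 − 15 = 6 completes the 21 across.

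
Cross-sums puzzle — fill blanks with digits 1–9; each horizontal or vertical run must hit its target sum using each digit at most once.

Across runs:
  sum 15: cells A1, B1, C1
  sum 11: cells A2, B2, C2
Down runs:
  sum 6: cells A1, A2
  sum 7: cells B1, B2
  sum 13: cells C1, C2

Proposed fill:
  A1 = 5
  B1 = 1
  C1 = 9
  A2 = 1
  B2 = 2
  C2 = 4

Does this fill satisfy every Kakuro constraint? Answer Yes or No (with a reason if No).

No — the across run A2–C2 sums to 7, not 11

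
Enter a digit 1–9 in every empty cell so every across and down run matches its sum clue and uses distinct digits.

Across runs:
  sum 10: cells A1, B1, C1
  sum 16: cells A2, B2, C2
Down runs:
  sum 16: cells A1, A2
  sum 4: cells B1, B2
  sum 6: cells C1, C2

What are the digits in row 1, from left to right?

7, 1, 2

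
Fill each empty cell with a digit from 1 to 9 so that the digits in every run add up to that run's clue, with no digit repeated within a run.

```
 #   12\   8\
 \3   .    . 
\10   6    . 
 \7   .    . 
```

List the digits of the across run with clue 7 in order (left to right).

3 in 2 cells must be {1,2}.
R2C2 = 10 − 6 = 4 completes the 10 across.
Given what's placed, R1C2 must be 1 to fit the 3 across and 8 down.
R3C2 = 8 − 5 = 3 completes the 8 down.
R1C1 = 3 − 1 = 2 completes the 3 across.
R3C1 = 7 − 3 = 4 completes the 7 across.

4 3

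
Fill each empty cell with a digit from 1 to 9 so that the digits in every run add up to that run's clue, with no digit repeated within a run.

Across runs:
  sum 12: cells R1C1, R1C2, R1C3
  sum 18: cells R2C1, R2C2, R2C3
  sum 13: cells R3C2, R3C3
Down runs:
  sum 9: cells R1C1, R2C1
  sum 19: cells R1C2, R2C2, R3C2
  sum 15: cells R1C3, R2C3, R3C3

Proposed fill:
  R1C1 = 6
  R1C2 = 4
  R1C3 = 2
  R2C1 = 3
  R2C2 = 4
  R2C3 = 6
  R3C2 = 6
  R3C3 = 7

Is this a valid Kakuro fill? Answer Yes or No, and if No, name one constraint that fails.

No — the across run R2C1–R2C3 sums to 13, not 18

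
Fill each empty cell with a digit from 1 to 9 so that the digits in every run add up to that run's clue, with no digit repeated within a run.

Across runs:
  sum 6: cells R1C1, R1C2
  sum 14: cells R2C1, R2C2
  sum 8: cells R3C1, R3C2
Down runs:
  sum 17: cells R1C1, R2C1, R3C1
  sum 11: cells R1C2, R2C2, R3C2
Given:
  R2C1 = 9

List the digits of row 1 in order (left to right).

R2C2 = 14 − 9 = 5 completes the 14 across.
Given what's placed, R3C2 must be 2 to fit the 8 across and 11 down.
R1C2 = 11 − 7 = 4 completes the 11 down.
R3C1 = 8 − 2 = 6 completes the 8 across.
R1C1 = 6 − 4 = 2 completes the 6 across.

2 4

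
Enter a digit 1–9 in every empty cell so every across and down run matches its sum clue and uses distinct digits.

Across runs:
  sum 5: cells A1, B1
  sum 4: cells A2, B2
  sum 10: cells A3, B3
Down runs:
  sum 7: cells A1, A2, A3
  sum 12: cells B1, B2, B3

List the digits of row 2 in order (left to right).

4 in 2 cells must be {1,3}; 7 in 3 cells must be {1,2,4}.
The 4 across and the 7 down share only 1, so A2 = 1.
B2 = 4 − 1 = 3 completes the 4 across.
Nothing is forced directly, so branch on A1, whose candidates are 2 or 4. If A1 = 2: then B1 would have to be in {3} for the 5 across but in {1,2,4,5,7,8} for the 12 down — contradiction. So A1 = 4.
B1 = 5 − 4 = 1 completes the 5 across.
A3 = 7 − 5 = 2 completes the 7 down.
B3 = 10 − 2 = 8 completes the 10 across.

1 3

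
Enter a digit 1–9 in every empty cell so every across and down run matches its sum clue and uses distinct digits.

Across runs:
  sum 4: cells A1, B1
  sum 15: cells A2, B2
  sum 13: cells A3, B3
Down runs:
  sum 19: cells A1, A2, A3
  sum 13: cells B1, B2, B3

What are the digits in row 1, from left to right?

4 in 2 cells must be {1,3}.
The 4 across and the 19 down share only 3, so A1 = 3.
B1 = 4 − 3 = 1 completes the 4 across.
Nothing is forced directly, so branch on A2, whose candidates are 7 or 9. If A2 = 9: then B2 would have to be in {6} for the 15 across but in {3,4,5,7,8,9} for the 13 down — contradiction. So A2 = 7.
B2 = 15 − 7 = 8 completes the 15 across.
A3 = 19 − 10 = 9 completes the 19 down.
B3 = 13 − 9 = 4 completes the 13 across.

3, 1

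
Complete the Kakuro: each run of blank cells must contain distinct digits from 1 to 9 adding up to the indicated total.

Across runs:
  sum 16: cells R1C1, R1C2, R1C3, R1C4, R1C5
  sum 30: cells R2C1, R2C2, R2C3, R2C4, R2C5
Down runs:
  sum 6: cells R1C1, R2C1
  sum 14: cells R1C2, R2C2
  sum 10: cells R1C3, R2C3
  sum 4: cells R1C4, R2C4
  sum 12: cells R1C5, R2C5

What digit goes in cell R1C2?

6

16 in 5 cells must be {1,2,3,4,6}; 4 in 2 cells must be {1,3}.
Only 6 fits R1C2 under both its across sum 16 and down sum 14.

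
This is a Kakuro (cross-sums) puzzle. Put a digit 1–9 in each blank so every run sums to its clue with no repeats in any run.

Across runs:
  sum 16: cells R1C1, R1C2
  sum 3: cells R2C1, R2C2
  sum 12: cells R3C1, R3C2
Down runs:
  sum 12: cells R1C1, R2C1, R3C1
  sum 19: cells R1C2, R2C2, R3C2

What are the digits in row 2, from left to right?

1, 2

16 in 2 cells must be {7,9}; 3 in 2 cells must be {1,2}.
The 3 across and the 19 down share only 2, so R2C2 = 2.
Given what's placed, R1C2 must be 9 to fit the 16 across and 19 down.
R2C1 = 3 − 2 = 1 completes the 3 across.
R3C2 = 19 − 11 = 8 completes the 19 down.
R1C1 = 16 − 9 = 7 completes the 16 across.
R3C1 = 12 − 8 = 4 completes the 12 across.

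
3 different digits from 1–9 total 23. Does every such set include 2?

No

The only way to make 23 from 3 distinct digits is {6,8,9}, which does not contain 2.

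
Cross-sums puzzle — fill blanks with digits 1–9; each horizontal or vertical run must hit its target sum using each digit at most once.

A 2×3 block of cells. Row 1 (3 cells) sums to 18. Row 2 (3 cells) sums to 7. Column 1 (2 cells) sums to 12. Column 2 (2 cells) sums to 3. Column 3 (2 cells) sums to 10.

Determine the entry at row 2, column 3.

1

7 in 3 cells must be {1,2,4}; 3 in 2 cells must be {1,2}.
The 7 across and the 12 down share only 4, so (2,1) = 4.
(1,1) = 12 − 4 = 8 completes the 12 down.
Given what's placed, (1,2) must be 1 to fit the 18 across and 3 down.
(1,3) = 18 − 9 = 9 completes the 18 across.
(2,2) = 3 − 1 = 2 completes the 3 down.
(2,3) = 7 − 6 = 1 completes the 7 across.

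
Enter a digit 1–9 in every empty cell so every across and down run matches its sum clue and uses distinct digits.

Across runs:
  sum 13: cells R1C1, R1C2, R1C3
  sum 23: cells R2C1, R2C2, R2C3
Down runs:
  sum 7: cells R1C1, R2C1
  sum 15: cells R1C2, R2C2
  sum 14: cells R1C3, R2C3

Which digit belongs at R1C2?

7

23 in 3 cells must be {6,8,9}.
The 23 across and the 7 down share only 6, so R2C1 = 6.
R1C1 = 7 − 6 = 1 completes the 7 down.
Nothing is forced directly, so branch on R2C2, whose candidates are 8 or 9. If R2C2 = 9: then R1C2 would have to be in {3,4,5,7,8,9} for the 13 across but in {6} for the 15 down — contradiction. So R2C2 = 8.
R1C2 = 15 − 8 = 7 completes the 15 down.
R1C3 = 13 − 8 = 5 completes the 13 across.
R2C3 = 23 − 14 = 9 completes the 23 across.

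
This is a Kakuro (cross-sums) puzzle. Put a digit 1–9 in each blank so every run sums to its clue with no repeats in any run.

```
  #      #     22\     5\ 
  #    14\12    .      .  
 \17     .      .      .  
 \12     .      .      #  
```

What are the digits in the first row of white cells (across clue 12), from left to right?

9 3

Nothing is forced directly, so branch on R1C3, whose candidates are 3 or 4. If R1C3 = 4: that forces R1C2 = 8, R2C3 = 1, R2C1 = 9, after which R2C2 would have to be in {7} for the 17 across but in {5,9} for the 22 down — contradiction. So R1C3 = 3.
R1C2 = 12 − 3 = 9 completes the 12 across.
R2C3 = 5 − 3 = 2 completes the 5 down.
No cell is forced outright now. R2C1 can only be 6 or 8 or 9 (the digits allowed by both its 17 across and its 14 down). If R2C1 = 6: then R2C2 would have to be in {9} for the 17 across but in {5,6,7,8} for the 22 down — contradiction. If R2C1 = 8: that forces R2C2 = 7, after which R3C1 would have to be in {3,4,5,7,8,9} for the 12 across but in {6} for the 14 down — contradiction. So R2C1 = 9.
R2C2 = 17 − 11 = 6 completes the 17 across.
R3C1 = 14 − 9 = 5 completes the 14 down.
R3C2 = 12 − 5 = 7 completes the 12 across.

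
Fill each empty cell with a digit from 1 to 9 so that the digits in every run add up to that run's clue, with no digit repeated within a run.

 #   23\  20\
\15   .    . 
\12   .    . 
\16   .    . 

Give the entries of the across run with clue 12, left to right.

8 4

16 in 2 cells must be {7,9}; 23 in 3 cells must be {6,8,9}.
The 16 across and the 23 down share only 9, so R3C1 = 9.
R3C2 = 16 − 9 = 7 completes the 16 across.
Given what's placed, R2C1 must be 8 to fit the 12 across and 23 down.
R2C2 = 12 − 8 = 4 completes the 12 across.
R1C1 = 23 − 17 = 6 completes the 23 down.
R1C2 = 15 − 6 = 9 completes the 15 across.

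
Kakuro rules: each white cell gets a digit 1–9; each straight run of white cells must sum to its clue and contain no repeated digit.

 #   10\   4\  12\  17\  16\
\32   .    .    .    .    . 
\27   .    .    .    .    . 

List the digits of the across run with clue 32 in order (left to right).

4 in 2 cells must be {1,3}; 17 in 2 cells must be {8,9}; 16 in 2 cells must be {7,9}.
Only 3 fits R1C2 under both its across sum 32 and down sum 4.
R2C2 = 4 − 3 = 1 completes the 4 down.
Nothing is forced directly, so branch on R1C4, whose candidates are 8 or 9. If R1C4 = 8: that forces R2C4 = 9, R2C5 = 7, R1C5 = 9, R1C1 = 7, R1C3 = 5, after which R2C1 would have to be in {2,4,6,8} for the 27 across but in {3} for the 10 down — contradiction. So R1C4 = 9.
R1C5 = 7: the only remaining digit allowed by both the 32 across and the 16 down.
R2C4 = 17 − 9 = 8 completes the 17 down.
R2C5 = 16 − 7 = 9 completes the 16 down.
Given what's placed, R1C1 must be 8 to fit the 32 across and 10 down.
R1C3 = 32 − 27 = 5 completes the 32 across.

8 3 5 9 7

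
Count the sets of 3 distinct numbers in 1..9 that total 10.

4

3 distinct digits from 1–9 sum between 6 and 24.
Enumerating: {1,2,7}, {1,3,6}, {1,4,5}, {2,3,5}.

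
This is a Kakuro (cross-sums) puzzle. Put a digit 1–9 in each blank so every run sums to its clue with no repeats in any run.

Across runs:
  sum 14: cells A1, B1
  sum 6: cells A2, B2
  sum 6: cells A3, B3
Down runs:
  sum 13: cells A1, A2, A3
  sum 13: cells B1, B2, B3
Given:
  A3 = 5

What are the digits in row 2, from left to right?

2 4

Given what's placed, A1 must be 6 to fit the 14 across and 13 down.
B1 = 14 − 6 = 8 completes the 14 across.
A2 = 13 − 11 = 2 completes the 13 down.
B2 = 6 − 2 = 4 completes the 6 across.
B3 = 6 − 5 = 1 completes the 6 across.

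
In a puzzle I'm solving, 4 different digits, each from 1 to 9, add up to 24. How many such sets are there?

4 distinct digits from 1–9 sum between 10 and 30.

8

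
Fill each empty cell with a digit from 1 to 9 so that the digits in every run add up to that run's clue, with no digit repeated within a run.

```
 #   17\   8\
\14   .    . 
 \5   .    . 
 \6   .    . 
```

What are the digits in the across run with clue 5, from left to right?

The 14 across and the 8 down share only 5, so R1C2 = 5.
R1C1 = 14 − 5 = 9 completes the 14 across.
Nothing is forced directly, so branch on R2C2, whose candidates are 1 or 2. If R2C2 = 1: then R2C1 would have to be in {4} for the 5 across but in {1,2,3,5,6,7} for the 17 down — contradiction. So R2C2 = 2.
R2C1 = 5 − 2 = 3 completes the 5 across.
R3C1 = 17 − 12 = 5 completes the 17 down.
R3C2 = 6 − 5 = 1 completes the 6 across.

3, 2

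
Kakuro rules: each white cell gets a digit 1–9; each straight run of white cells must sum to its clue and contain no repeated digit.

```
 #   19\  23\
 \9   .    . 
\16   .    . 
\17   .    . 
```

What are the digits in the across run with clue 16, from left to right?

7 9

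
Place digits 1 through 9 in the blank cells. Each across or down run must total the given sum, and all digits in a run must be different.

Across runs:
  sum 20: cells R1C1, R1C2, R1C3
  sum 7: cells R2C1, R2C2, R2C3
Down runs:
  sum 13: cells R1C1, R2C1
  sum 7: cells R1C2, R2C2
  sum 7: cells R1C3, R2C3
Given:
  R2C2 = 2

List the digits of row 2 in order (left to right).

7 in 3 cells must be {1,2,4}.
R1C2 = 7 − 2 = 5 completes the 7 down.
R1C3 = 6: the only remaining digit allowed by both the 20 across and the 7 down.
Given what's placed, R2C1 must be 4 to fit the 7 across and 13 down.
R2C3 = 7 − 6 = 1 completes the 7 across.
R1C1 = 20 − 11 = 9 completes the 20 across.

4 2 1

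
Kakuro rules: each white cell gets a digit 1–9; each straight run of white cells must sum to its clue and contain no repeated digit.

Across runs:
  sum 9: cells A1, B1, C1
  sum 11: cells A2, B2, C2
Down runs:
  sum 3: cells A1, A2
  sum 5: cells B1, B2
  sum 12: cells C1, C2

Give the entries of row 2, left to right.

3 in 2 cells must be {1,2}.
Nothing is forced directly, so branch on C1, whose candidates are 3 or 4 or 5. If C1 = 3: then C2 would have to be in {1,2,3,4,5,6,7,8} for the 11 across but in {9} for the 12 down — contradiction. If C1 = 5: that forces A1 = 1, B1 = 3, A2 = 2, after which B2 would have to be in {1,3,4,5,6,8} for the 11 across but in {2} for the 5 down — contradiction. So C1 = 4.
Given what's placed, A1 must be 2 to fit the 9 across and 3 down.
B1 = 9 − 6 = 3 completes the 9 across.
A2 = 3 − 2 = 1 completes the 3 down.
B2 = 5 − 3 = 2 completes the 5 down.
C2 = 11 − 3 = 8 completes the 11 across.

1 2 8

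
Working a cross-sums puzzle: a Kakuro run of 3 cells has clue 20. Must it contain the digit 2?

No

Counterexample: {3,8,9} sums to 20 without using 2.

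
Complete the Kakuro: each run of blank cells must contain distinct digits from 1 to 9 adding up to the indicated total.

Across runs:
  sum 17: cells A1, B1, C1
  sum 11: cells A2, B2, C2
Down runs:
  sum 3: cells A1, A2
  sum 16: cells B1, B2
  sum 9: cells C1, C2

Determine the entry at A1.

2

3 in 2 cells must be {1,2}; 16 in 2 cells must be {7,9}.
The 11 across and the 16 down share only 7, so B2 = 7.
B1 = 16 − 7 = 9 completes the 16 down.
Given what's placed, A2 must be 1 to fit the 11 across and 3 down.
C2 = 11 − 8 = 3 completes the 11 across.
A1 = 3 − 1 = 2 completes the 3 down.
C1 = 17 − 11 = 6 completes the 17 across.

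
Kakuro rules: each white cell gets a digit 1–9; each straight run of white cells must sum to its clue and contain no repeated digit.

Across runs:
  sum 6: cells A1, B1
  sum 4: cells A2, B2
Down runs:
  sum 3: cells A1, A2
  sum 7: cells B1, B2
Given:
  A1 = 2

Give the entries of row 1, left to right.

4 in 2 cells must be {1,3}; 3 in 2 cells must be {1,2}.
B1 = 6 − 2 = 4 completes the 6 across.
A2 = 3 − 2 = 1 completes the 3 down.
B2 = 4 − 1 = 3 completes the 4 across.

2, 4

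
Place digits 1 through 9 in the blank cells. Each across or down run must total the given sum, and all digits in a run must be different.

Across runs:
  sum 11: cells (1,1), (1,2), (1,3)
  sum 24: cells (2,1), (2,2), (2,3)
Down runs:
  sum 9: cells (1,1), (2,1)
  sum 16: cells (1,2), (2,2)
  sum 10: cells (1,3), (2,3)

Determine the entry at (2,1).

8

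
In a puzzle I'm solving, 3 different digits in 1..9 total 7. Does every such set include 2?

The only way to make 7 from 3 distinct digits is {1,2,4}, which contains 2.

Yes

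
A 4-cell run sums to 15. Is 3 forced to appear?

Counterexample: {1,2,4,8} sums to 15 without using 3.

No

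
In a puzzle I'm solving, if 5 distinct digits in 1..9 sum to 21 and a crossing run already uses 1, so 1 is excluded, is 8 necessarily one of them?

No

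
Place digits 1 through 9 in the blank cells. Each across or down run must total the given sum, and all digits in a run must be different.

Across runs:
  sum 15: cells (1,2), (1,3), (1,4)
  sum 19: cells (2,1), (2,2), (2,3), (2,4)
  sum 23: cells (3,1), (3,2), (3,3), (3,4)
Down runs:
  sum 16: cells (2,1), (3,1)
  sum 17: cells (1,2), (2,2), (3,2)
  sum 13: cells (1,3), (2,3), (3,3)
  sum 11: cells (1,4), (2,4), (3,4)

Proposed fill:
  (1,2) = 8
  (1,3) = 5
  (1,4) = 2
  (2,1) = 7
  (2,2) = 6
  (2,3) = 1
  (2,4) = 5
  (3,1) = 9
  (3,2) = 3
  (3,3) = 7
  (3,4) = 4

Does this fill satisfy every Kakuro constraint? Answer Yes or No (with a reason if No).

Across: 8+5+2=15; 7+6+1+5=19; 9+3+7+4=23. Down: 7+9=16; 8+6+3=17; 5+1+7=13; 2+5+4=11. No digit repeats within any run.

Yes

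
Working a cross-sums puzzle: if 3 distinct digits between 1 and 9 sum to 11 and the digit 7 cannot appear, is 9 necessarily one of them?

No

Counterexample: {1,2,8} sums to 11 under that restriction without using 9.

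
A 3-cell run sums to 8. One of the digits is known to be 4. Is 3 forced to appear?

Yes

The only way to make 8 from 3 distinct digits under that restriction is {1,3,4}, which contains 3.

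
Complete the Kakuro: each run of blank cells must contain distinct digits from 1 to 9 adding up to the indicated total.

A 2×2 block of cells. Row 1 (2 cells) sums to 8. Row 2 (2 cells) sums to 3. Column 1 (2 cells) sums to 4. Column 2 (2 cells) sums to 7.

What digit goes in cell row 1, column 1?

3 in 2 cells must be {1,2}; 4 in 2 cells must be {1,3}.
The 3 across and the 4 down share only 1, so (2,1) = 1.
(2,2) = 3 − 1 = 2 completes the 3 across.
(1,1) = 4 − 1 = 3 completes the 4 down.
(1,2) = 8 − 3 = 5 completes the 8 across.

3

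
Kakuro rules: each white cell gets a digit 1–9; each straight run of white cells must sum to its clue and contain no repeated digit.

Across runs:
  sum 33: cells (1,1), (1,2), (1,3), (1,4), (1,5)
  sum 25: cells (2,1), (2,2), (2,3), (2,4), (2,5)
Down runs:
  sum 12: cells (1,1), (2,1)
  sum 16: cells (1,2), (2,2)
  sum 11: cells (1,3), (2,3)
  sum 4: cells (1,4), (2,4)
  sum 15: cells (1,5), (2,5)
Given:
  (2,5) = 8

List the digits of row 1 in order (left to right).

16 in 2 cells must be {7,9}; 4 in 2 cells must be {1,3}.
Intersecting the 33 across with the 4 down forces (1,4) = 3.
(1,5) = 15 − 8 = 7 completes the 15 down.
(2,4) = 4 − 3 = 1 completes the 4 down.
(1,2) = 9: the only remaining digit allowed by both the 33 across and the 16 down.
(2,2) = 16 − 9 = 7 completes the 16 down.
Given what's placed, (1,1) must be 8 to fit the 33 across and 12 down.
(1,3) = 33 − 27 = 6 completes the 33 across.

8 9 6 3 7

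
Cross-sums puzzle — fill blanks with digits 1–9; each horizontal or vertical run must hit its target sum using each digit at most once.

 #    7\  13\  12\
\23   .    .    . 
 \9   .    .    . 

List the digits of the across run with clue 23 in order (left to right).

6 8 9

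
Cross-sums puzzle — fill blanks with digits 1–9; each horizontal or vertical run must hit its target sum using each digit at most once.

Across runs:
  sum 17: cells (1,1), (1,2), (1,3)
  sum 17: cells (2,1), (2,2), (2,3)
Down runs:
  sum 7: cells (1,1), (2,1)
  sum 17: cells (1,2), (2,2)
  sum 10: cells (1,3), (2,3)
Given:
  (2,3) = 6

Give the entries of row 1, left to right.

17 in 2 cells must be {8,9}.
(1,3) = 10 − 6 = 4 completes the 10 down.
(1,2) = 8: the only remaining digit allowed by both the 17 across and the 17 down.
(2,2) = 17 − 8 = 9 completes the 17 down.
(1,1) = 17 − 12 = 5 completes the 17 across.
(2,1) = 17 − 15 = 2 completes the 17 across.

5 8 4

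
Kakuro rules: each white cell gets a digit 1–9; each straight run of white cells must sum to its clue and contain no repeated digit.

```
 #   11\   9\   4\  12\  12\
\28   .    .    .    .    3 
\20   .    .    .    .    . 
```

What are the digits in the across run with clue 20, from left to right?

2, 1, 3, 5, 9

4 in 2 cells must be {1,3}.
Given what's placed, R1C3 must be 1 to fit the 28 across and 4 down.
R2C3 = 4 − 1 = 3 completes the 4 down.
R2C5 = 12 − 3 = 9 completes the 12 down.
Given what's placed, R2C4 must be 5 to fit the 20 across and 12 down.
R1C4 = 12 − 5 = 7 completes the 12 down.
Given what's placed, R2C1 must be 2 to fit the 20 across and 11 down.
R2C2 = 20 − 19 = 1 completes the 20 across.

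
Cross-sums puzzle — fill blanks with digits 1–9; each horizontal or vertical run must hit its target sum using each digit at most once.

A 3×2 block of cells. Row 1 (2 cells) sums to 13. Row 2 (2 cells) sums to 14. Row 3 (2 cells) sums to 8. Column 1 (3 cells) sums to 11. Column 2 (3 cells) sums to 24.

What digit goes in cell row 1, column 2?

9

24 in 3 cells must be {7,8,9}.
The 8 across and the 24 down share only 7, so (3,2) = 7.
(3,1) = 8 − 7 = 1 completes the 8 across.
Nothing is forced directly, so branch on (1,2), whose candidates are 8 or 9. If (1,2) = 8: then (1,1) would have to be in {5} for the 13 across but in {2,3,4,6,7,8} for the 11 down — contradiction. So (1,2) = 9.
(1,1) = 13 − 9 = 4 completes the 13 across.
(2,1) = 11 − 5 = 6 completes the 11 down.
(2,2) = 14 − 6 = 8 completes the 14 across.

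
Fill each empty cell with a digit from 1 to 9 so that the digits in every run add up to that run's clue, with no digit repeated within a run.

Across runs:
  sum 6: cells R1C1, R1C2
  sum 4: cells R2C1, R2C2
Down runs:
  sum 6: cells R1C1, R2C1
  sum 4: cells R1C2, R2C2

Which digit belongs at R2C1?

1

4 in 2 cells must be {1,3}.
The 6 across and the 4 down share only 1, so R1C2 = 1.
The 4 across and the 6 down share only 1, so R2C1 = 1.
R2C2 = 4 − 1 = 3 completes the 4 across.
R1C1 = 6 − 1 = 5 completes the 6 across.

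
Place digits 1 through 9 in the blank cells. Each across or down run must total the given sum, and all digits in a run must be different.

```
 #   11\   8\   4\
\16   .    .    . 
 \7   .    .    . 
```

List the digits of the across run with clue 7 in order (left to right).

7 in 3 cells must be {1,2,4}; 4 in 2 cells must be {1,3}.
The 7 across and the 4 down share only 1, so R2C3 = 1.
R1C3 = 4 − 1 = 3 completes the 4 down.
Given what's placed, R2C2 must be 2 to fit the 7 across and 8 down.
R1C2 = 8 − 2 = 6 completes the 8 down.
R2C1 = 7 − 3 = 4 completes the 7 across.
R1C1 = 16 − 9 = 7 completes the 16 across.

4 2 1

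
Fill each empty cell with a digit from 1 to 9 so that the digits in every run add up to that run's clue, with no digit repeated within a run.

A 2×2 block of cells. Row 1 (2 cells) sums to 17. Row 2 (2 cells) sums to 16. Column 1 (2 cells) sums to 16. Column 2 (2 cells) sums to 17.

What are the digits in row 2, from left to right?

17 in 2 cells must be {8,9}; 16 in 2 cells must be {7,9}.
The 17 across and the 16 down share only 9, so (1,1) = 9.
(1,2) = 17 − 9 = 8 completes the 17 across.
(2,1) = 16 − 9 = 7 completes the 16 down.
(2,2) = 16 − 7 = 9 completes the 16 across.

7 9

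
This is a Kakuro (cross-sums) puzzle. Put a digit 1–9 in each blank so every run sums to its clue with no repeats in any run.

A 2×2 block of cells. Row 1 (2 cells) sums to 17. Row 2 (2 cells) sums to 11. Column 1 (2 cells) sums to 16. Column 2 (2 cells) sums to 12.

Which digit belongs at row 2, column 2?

4

17 in 2 cells must be {8,9}; 16 in 2 cells must be {7,9}.
The 17 across and the 16 down share only 9, so (1,1) = 9.
(1,2) = 17 − 9 = 8 completes the 17 across.
(2,1) = 16 − 9 = 7 completes the 16 down.
(2,2) = 11 − 7 = 4 completes the 11 across.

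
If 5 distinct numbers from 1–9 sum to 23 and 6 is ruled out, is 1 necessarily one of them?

Counterexample: {2,3,4,5,9} sums to 23 under that restriction without using 1.

No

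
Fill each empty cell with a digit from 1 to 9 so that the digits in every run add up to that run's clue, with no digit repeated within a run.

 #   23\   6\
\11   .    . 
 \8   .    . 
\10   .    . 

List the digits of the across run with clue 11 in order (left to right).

8 3

23 in 3 cells must be {6,8,9}; 6 in 3 cells must be {1,2,3}.
The 8 across and the 23 down share only 6, so R2C1 = 6.
R2C2 = 8 − 6 = 2 completes the 8 across.
Given what's placed, R1C2 must be 3 to fit the 11 across and 6 down.
R3C2 = 6 − 5 = 1 completes the 6 down.
R1C1 = 11 − 3 = 8 completes the 11 across.
R3C1 = 10 − 1 = 9 completes the 10 across.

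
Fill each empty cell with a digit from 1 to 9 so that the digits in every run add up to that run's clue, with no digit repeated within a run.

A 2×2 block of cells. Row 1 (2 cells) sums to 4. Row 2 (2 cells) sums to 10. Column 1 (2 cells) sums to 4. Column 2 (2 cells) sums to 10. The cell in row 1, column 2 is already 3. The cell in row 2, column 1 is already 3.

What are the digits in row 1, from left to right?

1, 3

4 in 2 cells must be {1,3}.
(1,1) = 4 − 3 = 1 completes the 4 across.
(2,2) = 10 − 3 = 7 completes the 10 across.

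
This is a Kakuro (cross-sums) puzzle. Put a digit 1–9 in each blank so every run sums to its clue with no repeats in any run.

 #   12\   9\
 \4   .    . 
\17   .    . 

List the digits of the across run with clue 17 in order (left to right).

9, 8

4 in 2 cells must be {1,3}; 17 in 2 cells must be {8,9}.
The 4 across and the 12 down share only 3, so R1C1 = 3.
R1C2 = 4 − 3 = 1 completes the 4 across.
R2C1 = 12 − 3 = 9 completes the 12 down.
R2C2 = 17 − 9 = 8 completes the 17 across.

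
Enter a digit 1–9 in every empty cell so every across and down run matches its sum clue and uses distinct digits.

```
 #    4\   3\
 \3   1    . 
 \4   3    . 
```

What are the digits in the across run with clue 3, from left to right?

3 in 2 cells must be {1,2}; 4 in 2 cells must be {1,3}.
R1C2 = 3 − 1 = 2 completes the 3 across.
R2C2 = 4 − 3 = 1 completes the 4 across.

1, 2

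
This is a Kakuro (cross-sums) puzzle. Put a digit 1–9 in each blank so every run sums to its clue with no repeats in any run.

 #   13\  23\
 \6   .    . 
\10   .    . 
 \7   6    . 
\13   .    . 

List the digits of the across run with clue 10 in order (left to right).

R3C2 = 7 − 6 = 1 completes the 7 across.
Given what's placed, R4C1 must be 4 to fit the 13 across and 13 down.
R4C2 = 13 − 4 = 9 completes the 13 across.
Given what's placed, R1C2 must be 5 to fit the 6 across and 23 down.
R2C2 = 23 − 15 = 8 completes the 23 down.
R1C1 = 6 − 5 = 1 completes the 6 across.
R2C1 = 10 − 8 = 2 completes the 10 across.

2 8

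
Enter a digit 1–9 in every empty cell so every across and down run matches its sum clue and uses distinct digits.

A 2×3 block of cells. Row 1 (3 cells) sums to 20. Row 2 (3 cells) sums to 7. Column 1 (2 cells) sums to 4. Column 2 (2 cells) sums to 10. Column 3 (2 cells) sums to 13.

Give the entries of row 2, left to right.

1 2 4

7 in 3 cells must be {1,2,4}; 4 in 2 cells must be {1,3}.
The 20 across and the 4 down share only 3, so (1,1) = 3.
(2,1) = 4 − 3 = 1 completes the 4 down.
Given what's placed, (2,3) must be 4 to fit the 7 across and 13 down.
(1,3) = 13 − 4 = 9 completes the 13 down.
(2,2) = 7 − 5 = 2 completes the 7 across.
(1,2) = 20 − 12 = 8 completes the 20 across.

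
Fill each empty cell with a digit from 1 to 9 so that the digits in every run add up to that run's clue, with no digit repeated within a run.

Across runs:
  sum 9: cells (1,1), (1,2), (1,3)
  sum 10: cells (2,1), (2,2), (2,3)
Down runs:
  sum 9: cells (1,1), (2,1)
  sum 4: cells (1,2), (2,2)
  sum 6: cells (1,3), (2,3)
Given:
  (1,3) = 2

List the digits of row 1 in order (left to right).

4 in 2 cells must be {1,3}.
(2,3) = 6 − 2 = 4 completes the 6 down.
(2,2) = 1: the only remaining digit allowed by both the 10 across and the 4 down.
(1,2) = 4 − 1 = 3 completes the 4 down.
(2,1) = 10 − 5 = 5 completes the 10 across.
(1,1) = 9 − 5 = 4 completes the 9 across.

4 3 2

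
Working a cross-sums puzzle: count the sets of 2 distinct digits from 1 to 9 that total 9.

2 distinct digits from 1–9 sum between 3 and 17.
Enumerating: {1,8}, {2,7}, {3,6}, {4,5}.

4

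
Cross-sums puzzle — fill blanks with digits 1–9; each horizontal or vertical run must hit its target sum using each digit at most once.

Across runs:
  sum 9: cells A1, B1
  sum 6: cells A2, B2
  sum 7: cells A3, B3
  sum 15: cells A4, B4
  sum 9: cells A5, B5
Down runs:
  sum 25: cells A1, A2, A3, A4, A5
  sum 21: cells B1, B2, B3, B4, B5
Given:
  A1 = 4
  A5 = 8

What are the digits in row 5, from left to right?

8, 1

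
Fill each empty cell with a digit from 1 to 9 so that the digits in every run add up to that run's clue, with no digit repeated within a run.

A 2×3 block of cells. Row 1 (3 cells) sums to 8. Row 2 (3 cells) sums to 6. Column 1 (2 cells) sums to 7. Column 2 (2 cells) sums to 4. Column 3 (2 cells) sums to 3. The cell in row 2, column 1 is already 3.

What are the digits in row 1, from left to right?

4, 3, 1

6 in 3 cells must be {1,2,3}; 4 in 2 cells must be {1,3}; 3 in 2 cells must be {1,2}.
(1,1) = 7 − 3 = 4 completes the 7 down.
Given what's placed, (1,3) must be 1 to fit the 8 across and 3 down.
(2,2) = 1: the only remaining digit allowed by both the 6 across and the 4 down.
(2,3) = 6 − 4 = 2 completes the 6 across.
(1,2) = 8 − 5 = 3 completes the 8 across.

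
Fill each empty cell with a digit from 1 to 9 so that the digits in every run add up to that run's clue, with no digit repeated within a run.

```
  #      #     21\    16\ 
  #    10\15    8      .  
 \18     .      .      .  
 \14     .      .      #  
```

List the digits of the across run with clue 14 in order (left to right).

8 6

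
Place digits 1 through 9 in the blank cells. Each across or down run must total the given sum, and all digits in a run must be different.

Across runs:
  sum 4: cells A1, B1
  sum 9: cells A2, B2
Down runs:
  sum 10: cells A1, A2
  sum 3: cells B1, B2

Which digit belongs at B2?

2

4 in 2 cells must be {1,3}; 3 in 2 cells must be {1,2}.
The 4 across and the 3 down share only 1, so B1 = 1.
B2 = 3 − 1 = 2 completes the 3 down.
A1 = 4 − 1 = 3 completes the 4 across.
A2 = 9 − 2 = 7 completes the 9 across.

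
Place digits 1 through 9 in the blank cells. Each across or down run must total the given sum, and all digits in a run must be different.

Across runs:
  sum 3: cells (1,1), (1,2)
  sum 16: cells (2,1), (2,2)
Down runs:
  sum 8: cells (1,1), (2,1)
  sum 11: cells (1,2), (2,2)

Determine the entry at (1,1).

3 in 2 cells must be {1,2}; 16 in 2 cells must be {7,9}.
The 3 across and the 11 down share only 2, so (1,2) = 2.
The 16 across and the 8 down share only 7, so (2,1) = 7.
(2,2) = 16 − 7 = 9 completes the 16 across.
(1,1) = 3 − 2 = 1 completes the 3 across.

1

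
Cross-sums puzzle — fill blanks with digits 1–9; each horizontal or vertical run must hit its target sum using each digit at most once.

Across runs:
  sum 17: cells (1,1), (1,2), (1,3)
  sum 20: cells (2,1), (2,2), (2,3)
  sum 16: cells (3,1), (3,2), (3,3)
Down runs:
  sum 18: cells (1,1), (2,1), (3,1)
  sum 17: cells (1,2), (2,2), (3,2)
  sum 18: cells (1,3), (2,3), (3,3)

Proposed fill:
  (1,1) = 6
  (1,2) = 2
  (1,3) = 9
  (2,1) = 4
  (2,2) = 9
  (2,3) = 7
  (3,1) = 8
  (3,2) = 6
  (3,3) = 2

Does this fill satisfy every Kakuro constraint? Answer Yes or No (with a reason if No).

Yes

Across: 6+2+9=17; 4+9+7=20; 8+6+2=16. Down: 6+4+8=18; 2+9+6=17; 9+7+2=18. No digit repeats within any run.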